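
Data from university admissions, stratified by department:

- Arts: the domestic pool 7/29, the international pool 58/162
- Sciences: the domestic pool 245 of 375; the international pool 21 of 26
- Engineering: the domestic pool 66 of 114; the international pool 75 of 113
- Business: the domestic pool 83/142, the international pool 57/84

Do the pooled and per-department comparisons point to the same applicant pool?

No

Arts: the domestic pool 7/29 = 24.1%, the international pool 58/162 = 35.8% → the international pool
Sciences: the domestic pool 245/375 = 65.3%, the international pool 21/26 = 80.8% → the international pool
Engineering: the domestic pool 66/114 = 57.9%, the international pool 75/113 = 66.4% → the international pool
Business: the domestic pool 83/142 = 58.5%, the international pool 57/84 = 67.9% → the international pool
Overall: the domestic pool 401/660 = 60.8%, the international pool 211/385 = 54.8% → the domestic pool
The international pool wins each department group but the domestic pool wins overall — the comparison reverses. The international pool's applicants skew toward Arts, which has a lower base rate.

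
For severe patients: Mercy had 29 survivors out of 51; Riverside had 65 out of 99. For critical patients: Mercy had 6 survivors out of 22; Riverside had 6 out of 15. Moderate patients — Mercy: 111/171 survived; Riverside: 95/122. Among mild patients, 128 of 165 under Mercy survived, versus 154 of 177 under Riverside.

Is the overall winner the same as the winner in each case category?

Yes

Severe: Mercy 29/51 = 56.9%, Riverside 65/99 = 65.7% → Riverside
Critical: Mercy 6/22 = 27.3%, Riverside 6/15 = 40.0% → Riverside
Moderate: Mercy 111/171 = 64.9%, Riverside 95/122 = 77.9% → Riverside
Mild: Mercy 128/165 = 77.6%, Riverside 154/177 = 87.0% → Riverside
Overall: Mercy 274/409 = 67.0%, Riverside 320/413 = 77.5% → Riverside
Riverside wins overall and in every case group — no reversal.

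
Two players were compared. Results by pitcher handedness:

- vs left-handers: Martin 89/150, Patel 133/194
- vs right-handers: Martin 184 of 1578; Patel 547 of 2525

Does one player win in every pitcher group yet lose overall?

No

Vs left-handers: Martin 89/150 = 59.3%, Patel 133/194 = 68.6% → Patel
Vs right-handers: Martin 184/1578 = 11.7%, Patel 547/2525 = 21.7% → Patel
Overall: Martin 273/1728 = 15.8%, Patel 680/2719 = 25.0% → Patel
Patel wins overall and in every pitcher group — no reversal.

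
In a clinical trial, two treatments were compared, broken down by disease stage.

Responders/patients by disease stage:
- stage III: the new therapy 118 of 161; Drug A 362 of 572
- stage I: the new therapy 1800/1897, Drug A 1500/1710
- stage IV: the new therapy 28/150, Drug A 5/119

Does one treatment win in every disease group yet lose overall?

No

Stage III: the new therapy 118/161 = 73.3%, Drug A 362/572 = 63.3% → the new therapy
Stage I: the new therapy 1800/1897 = 94.9%, Drug A 1500/1710 = 87.7% → the new therapy
Stage IV: the new therapy 28/150 = 18.7%, Drug A 5/119 = 4.2% → the new therapy
Overall: the new therapy 1946/2208 = 88.1%, Drug A 1867/2401 = 77.8% → the new therapy
The new therapy wins overall and in every disease group — no reversal.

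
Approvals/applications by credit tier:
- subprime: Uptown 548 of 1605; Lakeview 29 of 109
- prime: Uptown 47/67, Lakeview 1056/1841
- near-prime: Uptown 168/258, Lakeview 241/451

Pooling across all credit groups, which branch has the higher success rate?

Subprime: Uptown 548/1605 = 34.1%, Lakeview 29/109 = 26.6% → Uptown
Prime: Uptown 47/67 = 70.1%, Lakeview 1056/1841 = 57.4% → Uptown
Near-prime: Uptown 168/258 = 65.1%, Lakeview 241/451 = 53.4% → Uptown
Overall: Uptown 763/1930 = 39.5%, Lakeview 1326/2401 = 55.2% → Lakeview
(Uptown wins every credit group but Lakeview wins overall — Uptown's applications skew toward the low-rate subprime group.)

Lakeview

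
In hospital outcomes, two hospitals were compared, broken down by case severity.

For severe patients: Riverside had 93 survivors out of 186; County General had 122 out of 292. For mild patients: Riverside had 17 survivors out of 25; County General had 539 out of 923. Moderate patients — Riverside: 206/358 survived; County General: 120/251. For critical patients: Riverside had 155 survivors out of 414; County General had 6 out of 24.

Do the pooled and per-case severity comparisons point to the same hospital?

Severe: Riverside 93/186 = 50.0%, County General 122/292 = 41.8% → Riverside
Mild: Riverside 17/25 = 68.0%, County General 539/923 = 58.4% → Riverside
Moderate: Riverside 206/358 = 57.5%, County General 120/251 = 47.8% → Riverside
Critical: Riverside 155/414 = 37.4%, County General 6/24 = 25.0% → Riverside
Overall: Riverside 471/983 = 47.9%, County General 787/1490 = 52.8% → County General
Riverside wins each case group but County General wins overall — the comparison reverses. Riverside's patients skew toward critical, which has a lower base rate.

No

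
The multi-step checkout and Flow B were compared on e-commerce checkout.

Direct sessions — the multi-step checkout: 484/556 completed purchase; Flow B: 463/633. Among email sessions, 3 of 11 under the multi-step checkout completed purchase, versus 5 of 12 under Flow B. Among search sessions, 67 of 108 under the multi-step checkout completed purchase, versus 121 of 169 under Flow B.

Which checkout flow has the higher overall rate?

the multi-step checkout

Direct: the multi-step checkout 484/556 = 87.1%, Flow B 463/633 = 73.1% → the multi-step checkout
Email: the multi-step checkout 3/11 = 27.3%, Flow B 5/12 = 41.7% → Flow B
Search: the multi-step checkout 67/108 = 62.0%, Flow B 121/169 = 71.6% → Flow B
Overall: the multi-step checkout 554/675 = 82.1%, Flow B 589/814 = 72.4% → the multi-step checkout
(Neither sweeps every traffic group, but the multi-step checkout has the higher pooled rate.)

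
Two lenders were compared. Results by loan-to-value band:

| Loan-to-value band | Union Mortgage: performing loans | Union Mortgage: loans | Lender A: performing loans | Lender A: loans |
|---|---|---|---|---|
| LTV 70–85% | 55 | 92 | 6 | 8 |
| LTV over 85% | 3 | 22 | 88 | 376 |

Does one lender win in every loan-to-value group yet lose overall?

Yes

LTV 70–85%: Union Mortgage 55/92 = 59.8%, Lender A 6/8 = 75.0% → Lender A
LTV over 85%: Union Mortgage 3/22 = 13.6%, Lender A 88/376 = 23.4% → Lender A
Overall: Union Mortgage 58/114 = 50.9%, Lender A 94/384 = 24.5% → Union Mortgage
Lender A wins each loan-to-value group but Union Mortgage wins overall — the comparison reverses. Lender A's loans skew toward LTV over 85%, which has a lower base rate.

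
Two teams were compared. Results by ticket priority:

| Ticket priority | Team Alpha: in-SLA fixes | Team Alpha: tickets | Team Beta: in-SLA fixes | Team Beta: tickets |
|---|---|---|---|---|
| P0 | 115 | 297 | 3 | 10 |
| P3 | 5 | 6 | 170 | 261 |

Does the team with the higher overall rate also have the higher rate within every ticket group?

P0: Team Alpha 115/297 = 38.7%, Team Beta 3/10 = 30.0% → Team Alpha
P3: Team Alpha 5/6 = 83.3%, Team Beta 170/261 = 65.1% → Team Alpha
Overall: Team Alpha 120/303 = 39.6%, Team Beta 173/271 = 63.8% → Team Beta
Team Alpha wins each ticket group but Team Beta wins overall — the comparison reverses. Team Alpha's tickets skew toward P0, which has a lower base rate.

No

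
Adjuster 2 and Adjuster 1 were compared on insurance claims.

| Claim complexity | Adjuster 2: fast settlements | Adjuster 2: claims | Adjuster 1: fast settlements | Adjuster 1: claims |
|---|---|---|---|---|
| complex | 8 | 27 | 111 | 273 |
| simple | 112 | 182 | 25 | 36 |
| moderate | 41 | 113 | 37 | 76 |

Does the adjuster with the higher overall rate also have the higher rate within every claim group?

Complex: Adjuster 2 8/27 = 29.6%, Adjuster 1 111/273 = 40.7% → Adjuster 1
Simple: Adjuster 2 112/182 = 61.5%, Adjuster 1 25/36 = 69.4% → Adjuster 1
Moderate: Adjuster 2 41/113 = 36.3%, Adjuster 1 37/76 = 48.7% → Adjuster 1
Overall: Adjuster 2 161/322 = 50.0%, Adjuster 1 173/385 = 44.9% → Adjuster 2
Adjuster 1 wins each claim group but Adjuster 2 wins overall — the comparison reverses. Adjuster 1's claims skew toward complex, which has a lower base rate.

No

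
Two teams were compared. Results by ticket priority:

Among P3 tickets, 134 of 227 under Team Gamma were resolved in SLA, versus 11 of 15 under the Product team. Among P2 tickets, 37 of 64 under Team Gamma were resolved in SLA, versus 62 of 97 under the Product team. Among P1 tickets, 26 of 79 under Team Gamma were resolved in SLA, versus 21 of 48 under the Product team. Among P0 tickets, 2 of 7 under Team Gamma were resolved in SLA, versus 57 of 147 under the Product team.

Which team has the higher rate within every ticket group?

the Product team

P3: Team Gamma 134/227 = 59.0%, the Product team 11/15 = 73.3% → the Product team
P2: Team Gamma 37/64 = 57.8%, the Product team 62/97 = 63.9% → the Product team
P1: Team Gamma 26/79 = 32.9%, the Product team 21/48 = 43.8% → the Product team
P0: Team Gamma 2/7 = 28.6%, the Product team 57/147 = 38.8% → the Product team
The Product team has the higher rate in all 4 groups.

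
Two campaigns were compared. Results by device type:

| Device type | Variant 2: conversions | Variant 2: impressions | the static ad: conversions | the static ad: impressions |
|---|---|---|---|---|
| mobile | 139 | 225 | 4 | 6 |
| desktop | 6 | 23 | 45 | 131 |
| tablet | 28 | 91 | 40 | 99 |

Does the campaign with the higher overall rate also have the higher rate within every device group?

No

Mobile: Variant 2 139/225 = 61.8%, the static ad 4/6 = 66.7% → the static ad
Desktop: Variant 2 6/23 = 26.1%, the static ad 45/131 = 34.4% → the static ad
Tablet: Variant 2 28/91 = 30.8%, the static ad 40/99 = 40.4% → the static ad
Overall: Variant 2 173/339 = 51.0%, the static ad 89/236 = 37.7% → Variant 2
The static ad wins each device group but Variant 2 wins overall — the comparison reverses. The static ad's impressions skew toward desktop, which has a lower base rate.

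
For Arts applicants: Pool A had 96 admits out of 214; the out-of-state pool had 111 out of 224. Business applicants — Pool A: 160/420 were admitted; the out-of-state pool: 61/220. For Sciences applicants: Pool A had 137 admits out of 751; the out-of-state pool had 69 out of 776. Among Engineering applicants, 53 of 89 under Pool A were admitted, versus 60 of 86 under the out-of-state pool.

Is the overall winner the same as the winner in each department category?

No

Arts: Pool A 96/214 = 44.9%, the out-of-state pool 111/224 = 49.6% → the out-of-state pool
Business: Pool A 160/420 = 38.1%, the out-of-state pool 61/220 = 27.7% → Pool A
Sciences: Pool A 137/751 = 18.2%, the out-of-state pool 69/776 = 8.9% → Pool A
Engineering: Pool A 53/89 = 59.6%, the out-of-state pool 60/86 = 69.8% → the out-of-state pool
Overall: Pool A 446/1474 = 30.3%, the out-of-state pool 301/1306 = 23.0% → Pool A
Neither sweeps: Pool A wins 2 of 4 groups, the out-of-state pool wins 2. Pool A wins overall but not every group — no Simpson reversal.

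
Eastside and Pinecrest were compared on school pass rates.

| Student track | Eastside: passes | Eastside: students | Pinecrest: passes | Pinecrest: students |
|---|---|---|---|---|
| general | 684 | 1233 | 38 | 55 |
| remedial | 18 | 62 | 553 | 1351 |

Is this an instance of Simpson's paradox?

Yes

General: Eastside 684/1233 = 55.5%, Pinecrest 38/55 = 69.1% → Pinecrest
Remedial: Eastside 18/62 = 29.0%, Pinecrest 553/1351 = 40.9% → Pinecrest
Overall: Eastside 702/1295 = 54.2%, Pinecrest 591/1406 = 42.0% → Eastside
Pinecrest wins each student group but Eastside wins overall — the comparison reverses. Pinecrest's students skew toward remedial, which has a lower base rate.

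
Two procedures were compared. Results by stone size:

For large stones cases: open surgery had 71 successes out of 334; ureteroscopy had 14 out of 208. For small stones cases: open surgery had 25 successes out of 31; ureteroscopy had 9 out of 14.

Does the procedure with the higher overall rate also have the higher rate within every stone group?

Yes

Large stones: open surgery 71/334 = 21.3%, ureteroscopy 14/208 = 6.7% → open surgery
Small stones: open surgery 25/31 = 80.6%, ureteroscopy 9/14 = 64.3% → open surgery
Overall: open surgery 96/365 = 26.3%, ureteroscopy 23/222 = 10.4% → open surgery
Open surgery wins overall and in every stone group — no reversal.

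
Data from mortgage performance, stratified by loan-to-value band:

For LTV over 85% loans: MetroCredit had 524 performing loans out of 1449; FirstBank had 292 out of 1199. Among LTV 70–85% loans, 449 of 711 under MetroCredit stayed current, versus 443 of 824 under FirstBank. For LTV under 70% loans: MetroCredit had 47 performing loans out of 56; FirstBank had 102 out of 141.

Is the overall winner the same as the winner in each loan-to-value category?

LTV over 85%: MetroCredit 524/1449 = 36.2%, FirstBank 292/1199 = 24.4% → MetroCredit
LTV 70–85%: MetroCredit 449/711 = 63.2%, FirstBank 443/824 = 53.8% → MetroCredit
LTV under 70%: MetroCredit 47/56 = 83.9%, FirstBank 102/141 = 72.3% → MetroCredit
Overall: MetroCredit 1020/2216 = 46.0%, FirstBank 837/2164 = 38.7% → MetroCredit
MetroCredit wins overall and in every loan-to-value group — no reversal.

Yes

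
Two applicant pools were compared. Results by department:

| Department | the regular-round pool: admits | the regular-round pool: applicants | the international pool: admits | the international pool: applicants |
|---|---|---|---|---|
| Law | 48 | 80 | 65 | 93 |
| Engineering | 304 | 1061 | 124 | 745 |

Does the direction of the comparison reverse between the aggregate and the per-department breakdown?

Law: the regular-round pool 48/80 = 60.0%, the international pool 65/93 = 69.9% → the international pool
Engineering: the regular-round pool 304/1061 = 28.7%, the international pool 124/745 = 16.6% → the regular-round pool
Overall: the regular-round pool 352/1141 = 30.9%, the international pool 189/838 = 22.6% → the regular-round pool
Neither sweeps: the regular-round pool wins 1 of 2 groups, the international pool wins 1. The regular-round pool wins overall but not every group — no Simpson reversal.

No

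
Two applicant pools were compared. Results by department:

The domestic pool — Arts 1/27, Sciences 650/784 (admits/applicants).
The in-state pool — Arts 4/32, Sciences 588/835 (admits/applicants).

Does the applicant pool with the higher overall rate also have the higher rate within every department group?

Arts: the domestic pool 1/27 = 3.7%, the in-state pool 4/32 = 12.5% → the in-state pool
Sciences: the domestic pool 650/784 = 82.9%, the in-state pool 588/835 = 70.4% → the domestic pool
Overall: the domestic pool 651/811 = 80.3%, the in-state pool 592/867 = 68.3% → the domestic pool
Neither sweeps: the domestic pool wins 1 of 2 groups, the in-state pool wins 1. The domestic pool wins overall but not every group — no Simpson reversal.

No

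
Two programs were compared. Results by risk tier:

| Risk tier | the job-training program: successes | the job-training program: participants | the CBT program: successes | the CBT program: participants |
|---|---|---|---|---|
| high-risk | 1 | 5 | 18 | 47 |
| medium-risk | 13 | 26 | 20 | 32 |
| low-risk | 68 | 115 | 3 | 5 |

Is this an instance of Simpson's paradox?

High-risk: the job-training program 1/5 = 20.0%, the CBT program 18/47 = 38.3% → the CBT program
Medium-risk: the job-training program 13/26 = 50.0%, the CBT program 20/32 = 62.5% → the CBT program
Low-risk: the job-training program 68/115 = 59.1%, the CBT program 3/5 = 60.0% → the CBT program
Overall: the job-training program 82/146 = 56.2%, the CBT program 41/84 = 48.8% → the job-training program
The CBT program wins each risk group but the job-training program wins overall — the comparison reverses. The CBT program's participants skew toward high-risk, which has a lower base rate.

Yes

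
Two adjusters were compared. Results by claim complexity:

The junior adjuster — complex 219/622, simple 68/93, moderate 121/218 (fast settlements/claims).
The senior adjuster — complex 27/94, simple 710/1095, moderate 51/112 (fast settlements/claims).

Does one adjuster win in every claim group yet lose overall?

Yes

Complex: the junior adjuster 219/622 = 35.2%, the senior adjuster 27/94 = 28.7% → the junior adjuster
Simple: the junior adjuster 68/93 = 73.1%, the senior adjuster 710/1095 = 64.8% → the junior adjuster
Moderate: the junior adjuster 121/218 = 55.5%, the senior adjuster 51/112 = 45.5% → the junior adjuster
Overall: the junior adjuster 408/933 = 43.7%, the senior adjuster 788/1301 = 60.6% → the senior adjuster
The junior adjuster wins each claim group but the senior adjuster wins overall — the comparison reverses. The junior adjuster's claims skew toward complex, which has a lower base rate.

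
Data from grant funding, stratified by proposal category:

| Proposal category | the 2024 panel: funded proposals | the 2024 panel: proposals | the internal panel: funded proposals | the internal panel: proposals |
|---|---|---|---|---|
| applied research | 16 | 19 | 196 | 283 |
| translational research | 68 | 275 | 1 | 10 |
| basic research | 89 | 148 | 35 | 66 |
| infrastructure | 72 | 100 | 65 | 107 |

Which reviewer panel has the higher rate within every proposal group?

Applied research: the 2024 panel 16/19 = 84.2%, the internal panel 196/283 = 69.3% → the 2024 panel
Translational research: the 2024 panel 68/275 = 24.7%, the internal panel 1/10 = 10.0% → the 2024 panel
Basic research: the 2024 panel 89/148 = 60.1%, the internal panel 35/66 = 53.0% → the 2024 panel
Infrastructure: the 2024 panel 72/100 = 72.0%, the internal panel 65/107 = 60.7% → the 2024 panel
The 2024 panel has the higher rate in all 4 groups.

the 2024 panel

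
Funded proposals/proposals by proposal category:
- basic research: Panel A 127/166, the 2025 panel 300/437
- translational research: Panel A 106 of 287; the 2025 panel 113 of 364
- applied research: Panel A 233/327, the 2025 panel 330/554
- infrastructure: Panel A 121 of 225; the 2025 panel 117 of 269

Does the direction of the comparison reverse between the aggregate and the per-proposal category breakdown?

Basic research: Panel A 127/166 = 76.5%, the 2025 panel 300/437 = 68.6% → Panel A
Translational research: Panel A 106/287 = 36.9%, the 2025 panel 113/364 = 31.0% → Panel A
Applied research: Panel A 233/327 = 71.3%, the 2025 panel 330/554 = 59.6% → Panel A
Infrastructure: Panel A 121/225 = 53.8%, the 2025 panel 117/269 = 43.5% → Panel A
Overall: Panel A 587/1005 = 58.4%, the 2025 panel 860/1624 = 53.0% → Panel A
Panel A wins overall and in every proposal group — no reversal.

No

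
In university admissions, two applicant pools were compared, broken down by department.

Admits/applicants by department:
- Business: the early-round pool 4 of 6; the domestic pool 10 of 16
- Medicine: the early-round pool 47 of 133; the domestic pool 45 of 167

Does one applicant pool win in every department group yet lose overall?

Business: the early-round pool 4/6 = 66.7%, the domestic pool 10/16 = 62.5% → the early-round pool
Medicine: the early-round pool 47/133 = 35.3%, the domestic pool 45/167 = 26.9% → the early-round pool
Overall: the early-round pool 51/139 = 36.7%, the domestic pool 55/183 = 30.1% → the early-round pool
The early-round pool wins overall and in every department group — no reversal.

No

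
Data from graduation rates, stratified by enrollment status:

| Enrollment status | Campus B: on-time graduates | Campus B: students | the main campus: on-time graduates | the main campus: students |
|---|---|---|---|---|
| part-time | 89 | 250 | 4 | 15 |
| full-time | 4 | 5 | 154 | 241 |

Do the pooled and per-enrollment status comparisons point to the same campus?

Part-time: Campus B 89/250 = 35.6%, the main campus 4/15 = 26.7% → Campus B
Full-time: Campus B 4/5 = 80.0%, the main campus 154/241 = 63.9% → Campus B
Overall: Campus B 93/255 = 36.5%, the main campus 158/256 = 61.7% → the main campus
Campus B wins each enrollment group but the main campus wins overall — the comparison reverses. Campus B's students skew toward part-time, which has a lower base rate.

No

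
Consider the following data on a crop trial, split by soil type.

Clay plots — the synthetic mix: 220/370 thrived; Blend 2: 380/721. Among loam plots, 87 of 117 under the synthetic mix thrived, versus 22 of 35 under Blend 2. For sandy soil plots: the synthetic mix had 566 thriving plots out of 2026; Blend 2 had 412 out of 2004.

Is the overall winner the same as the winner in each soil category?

Clay: the synthetic mix 220/370 = 59.5%, Blend 2 380/721 = 52.7% → the synthetic mix
Loam: the synthetic mix 87/117 = 74.4%, Blend 2 22/35 = 62.9% → the synthetic mix
Sandy soil: the synthetic mix 566/2026 = 27.9%, Blend 2 412/2004 = 20.6% → the synthetic mix
Overall: the synthetic mix 873/2513 = 34.7%, Blend 2 814/2760 = 29.5% → the synthetic mix
The synthetic mix wins overall and in every soil group — no reversal.

Yes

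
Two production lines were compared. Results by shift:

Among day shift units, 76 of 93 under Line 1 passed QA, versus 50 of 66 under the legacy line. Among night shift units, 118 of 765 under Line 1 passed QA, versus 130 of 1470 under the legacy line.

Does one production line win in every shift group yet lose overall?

Day shift: Line 1 76/93 = 81.7%, the legacy line 50/66 = 75.8% → Line 1
Night shift: Line 1 118/765 = 15.4%, the legacy line 130/1470 = 8.8% → Line 1
Overall: Line 1 194/858 = 22.6%, the legacy line 180/1536 = 11.7% → Line 1
Line 1 wins overall and in every shift group — no reversal.

No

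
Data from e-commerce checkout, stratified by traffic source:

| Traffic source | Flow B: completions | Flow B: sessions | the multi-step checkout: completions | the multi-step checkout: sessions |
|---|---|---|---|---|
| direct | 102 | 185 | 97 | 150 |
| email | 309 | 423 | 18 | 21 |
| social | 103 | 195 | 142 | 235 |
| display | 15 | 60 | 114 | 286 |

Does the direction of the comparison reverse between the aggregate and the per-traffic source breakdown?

Direct: Flow B 102/185 = 55.1%, the multi-step checkout 97/150 = 64.7% → the multi-step checkout
Email: Flow B 309/423 = 73.0%, the multi-step checkout 18/21 = 85.7% → the multi-step checkout
Social: Flow B 103/195 = 52.8%, the multi-step checkout 142/235 = 60.4% → the multi-step checkout
Display: Flow B 15/60 = 25.0%, the multi-step checkout 114/286 = 39.9% → the multi-step checkout
Overall: Flow B 529/863 = 61.3%, the multi-step checkout 371/692 = 53.6% → Flow B
The multi-step checkout wins each traffic group but Flow B wins overall — the comparison reverses. The multi-step checkout's sessions skew toward display, which has a lower base rate.

Yes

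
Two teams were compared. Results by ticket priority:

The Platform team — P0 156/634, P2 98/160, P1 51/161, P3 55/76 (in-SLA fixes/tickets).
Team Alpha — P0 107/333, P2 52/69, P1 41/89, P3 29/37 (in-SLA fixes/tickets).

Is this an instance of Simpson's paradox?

P0: the Platform team 156/634 = 24.6%, Team Alpha 107/333 = 32.1% → Team Alpha
P2: the Platform team 98/160 = 61.2%, Team Alpha 52/69 = 75.4% → Team Alpha
P1: the Platform team 51/161 = 31.7%, Team Alpha 41/89 = 46.1% → Team Alpha
P3: the Platform team 55/76 = 72.4%, Team Alpha 29/37 = 78.4% → Team Alpha
Overall: the Platform team 360/1031 = 34.9%, Team Alpha 229/528 = 43.4% → Team Alpha
Team Alpha wins overall and in every ticket group — no reversal.

No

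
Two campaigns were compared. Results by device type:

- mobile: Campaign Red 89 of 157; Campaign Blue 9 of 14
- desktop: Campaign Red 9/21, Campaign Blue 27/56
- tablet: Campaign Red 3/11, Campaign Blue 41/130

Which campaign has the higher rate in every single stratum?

Mobile: Campaign Red 89/157 = 56.7%, Campaign Blue 9/14 = 64.3% → Campaign Blue
Desktop: Campaign Red 9/21 = 42.9%, Campaign Blue 27/56 = 48.2% → Campaign Blue
Tablet: Campaign Red 3/11 = 27.3%, Campaign Blue 41/130 = 31.5% → Campaign Blue
Campaign Blue has the higher rate in all 3 groups.

Campaign Blue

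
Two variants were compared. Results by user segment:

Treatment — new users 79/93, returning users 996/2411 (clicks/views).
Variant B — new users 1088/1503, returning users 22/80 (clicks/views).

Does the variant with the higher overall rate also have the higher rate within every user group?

No

New users: Treatment 79/93 = 84.9%, Variant B 1088/1503 = 72.4% → Treatment
Returning users: Treatment 996/2411 = 41.3%, Variant B 22/80 = 27.5% → Treatment
Overall: Treatment 1075/2504 = 42.9%, Variant B 1110/1583 = 70.1% → Variant B
Treatment wins each user group but Variant B wins overall — the comparison reverses. Treatment's views skew toward returning users, which has a lower base rate.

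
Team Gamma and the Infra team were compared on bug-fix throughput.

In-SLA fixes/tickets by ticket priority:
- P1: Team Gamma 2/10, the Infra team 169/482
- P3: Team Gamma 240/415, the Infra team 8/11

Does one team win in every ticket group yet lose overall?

P1: Team Gamma 2/10 = 20.0%, the Infra team 169/482 = 35.1% → the Infra team
P3: Team Gamma 240/415 = 57.8%, the Infra team 8/11 = 72.7% → the Infra team
Overall: Team Gamma 242/425 = 56.9%, the Infra team 177/493 = 35.9% → Team Gamma
The Infra team wins each ticket group but Team Gamma wins overall — the comparison reverses. The Infra team's tickets skew toward P1, which has a lower base rate.

Yes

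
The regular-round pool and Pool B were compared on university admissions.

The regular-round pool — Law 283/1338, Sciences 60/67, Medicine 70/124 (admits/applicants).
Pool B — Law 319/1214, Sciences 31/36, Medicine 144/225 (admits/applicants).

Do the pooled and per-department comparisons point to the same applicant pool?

Law: the regular-round pool 283/1338 = 21.2%, Pool B 319/1214 = 26.3% → Pool B
Sciences: the regular-round pool 60/67 = 89.6%, Pool B 31/36 = 86.1% → the regular-round pool
Medicine: the regular-round pool 70/124 = 56.5%, Pool B 144/225 = 64.0% → Pool B
Overall: the regular-round pool 413/1529 = 27.0%, Pool B 494/1475 = 33.5% → Pool B
Neither sweeps: the regular-round pool wins 1 of 3 groups, Pool B wins 2. Pool B wins overall but not every group — no Simpson reversal.

No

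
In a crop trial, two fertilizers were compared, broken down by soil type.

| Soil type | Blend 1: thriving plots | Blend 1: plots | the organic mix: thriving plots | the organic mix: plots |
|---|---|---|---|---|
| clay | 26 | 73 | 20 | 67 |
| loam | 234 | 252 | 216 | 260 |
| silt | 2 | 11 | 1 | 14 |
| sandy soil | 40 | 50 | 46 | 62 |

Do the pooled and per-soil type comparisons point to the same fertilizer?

Clay: Blend 1 26/73 = 35.6%, the organic mix 20/67 = 29.9% → Blend 1
Loam: Blend 1 234/252 = 92.9%, the organic mix 216/260 = 83.1% → Blend 1
Silt: Blend 1 2/11 = 18.2%, the organic mix 1/14 = 7.1% → Blend 1
Sandy soil: Blend 1 40/50 = 80.0%, the organic mix 46/62 = 74.2% → Blend 1
Overall: Blend 1 302/386 = 78.2%, the organic mix 283/403 = 70.2% → Blend 1
Blend 1 wins overall and in every soil group — no reversal.

Yes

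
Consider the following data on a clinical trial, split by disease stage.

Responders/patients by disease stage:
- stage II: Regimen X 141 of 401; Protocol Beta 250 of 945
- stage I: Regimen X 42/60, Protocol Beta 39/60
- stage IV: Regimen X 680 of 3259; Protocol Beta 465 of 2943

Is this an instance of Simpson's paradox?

Stage II: Regimen X 141/401 = 35.2%, Protocol Beta 250/945 = 26.5% → Regimen X
Stage I: Regimen X 42/60 = 70.0%, Protocol Beta 39/60 = 65.0% → Regimen X
Stage IV: Regimen X 680/3259 = 20.9%, Protocol Beta 465/2943 = 15.8% → Regimen X
Overall: Regimen X 863/3720 = 23.2%, Protocol Beta 754/3948 = 19.1% → Regimen X
Regimen X wins overall and in every disease group — no reversal.

No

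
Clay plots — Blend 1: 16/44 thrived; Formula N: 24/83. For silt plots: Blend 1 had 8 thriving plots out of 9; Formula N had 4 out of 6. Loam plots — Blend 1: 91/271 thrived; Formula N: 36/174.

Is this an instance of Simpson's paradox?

Clay: Blend 1 16/44 = 36.4%, Formula N 24/83 = 28.9% → Blend 1
Silt: Blend 1 8/9 = 88.9%, Formula N 4/6 = 66.7% → Blend 1
Loam: Blend 1 91/271 = 33.6%, Formula N 36/174 = 20.7% → Blend 1
Overall: Blend 1 115/324 = 35.5%, Formula N 64/263 = 24.3% → Blend 1
Blend 1 wins overall and in every soil group — no reversal.

No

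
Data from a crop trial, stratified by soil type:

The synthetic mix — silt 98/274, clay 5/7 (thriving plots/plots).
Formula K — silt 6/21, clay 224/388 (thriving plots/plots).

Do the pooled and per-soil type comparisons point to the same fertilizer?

No

Silt: the synthetic mix 98/274 = 35.8%, Formula K 6/21 = 28.6% → the synthetic mix
Clay: the synthetic mix 5/7 = 71.4%, Formula K 224/388 = 57.7% → the synthetic mix
Overall: the synthetic mix 103/281 = 36.7%, Formula K 230/409 = 56.2% → Formula K
The synthetic mix wins each soil group but Formula K wins overall — the comparison reverses. The synthetic mix's plots skew toward silt, which has a lower base rate.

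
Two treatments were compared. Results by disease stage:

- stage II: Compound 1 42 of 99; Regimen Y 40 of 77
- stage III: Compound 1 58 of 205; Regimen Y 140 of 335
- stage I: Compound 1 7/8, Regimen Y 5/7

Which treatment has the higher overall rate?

Regimen Y

Stage II: Compound 1 42/99 = 42.4%, Regimen Y 40/77 = 51.9% → Regimen Y
Stage III: Compound 1 58/205 = 28.3%, Regimen Y 140/335 = 41.8% → Regimen Y
Stage I: Compound 1 7/8 = 87.5%, Regimen Y 5/7 = 71.4% → Compound 1
Overall: Compound 1 107/312 = 34.3%, Regimen Y 185/419 = 44.2% → Regimen Y
(Neither sweeps every disease group, but Regimen Y has the higher pooled rate.)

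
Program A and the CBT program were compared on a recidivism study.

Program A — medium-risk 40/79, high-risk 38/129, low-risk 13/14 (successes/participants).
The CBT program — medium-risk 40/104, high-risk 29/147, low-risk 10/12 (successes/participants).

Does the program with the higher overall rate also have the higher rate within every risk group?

Yes

Medium-risk: Program A 40/79 = 50.6%, the CBT program 40/104 = 38.5% → Program A
High-risk: Program A 38/129 = 29.5%, the CBT program 29/147 = 19.7% → Program A
Low-risk: Program A 13/14 = 92.9%, the CBT program 10/12 = 83.3% → Program A
Overall: Program A 91/222 = 41.0%, the CBT program 79/263 = 30.0% → Program A
Program A wins overall and in every risk group — no reversal.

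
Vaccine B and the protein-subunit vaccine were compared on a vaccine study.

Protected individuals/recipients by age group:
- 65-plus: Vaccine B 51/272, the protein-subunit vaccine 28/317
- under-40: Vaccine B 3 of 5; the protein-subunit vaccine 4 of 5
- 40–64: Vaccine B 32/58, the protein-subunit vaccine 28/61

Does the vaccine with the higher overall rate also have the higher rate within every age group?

No

65-plus: Vaccine B 51/272 = 18.8%, the protein-subunit vaccine 28/317 = 8.8% → Vaccine B
Under-40: Vaccine B 3/5 = 60.0%, the protein-subunit vaccine 4/5 = 80.0% → the protein-subunit vaccine
40–64: Vaccine B 32/58 = 55.2%, the protein-subunit vaccine 28/61 = 45.9% → Vaccine B
Overall: Vaccine B 86/335 = 25.7%, the protein-subunit vaccine 60/383 = 15.7% → Vaccine B
Neither sweeps: Vaccine B wins 2 of 3 groups, the protein-subunit vaccine wins 1. Vaccine B wins overall but not every group — no Simpson reversal.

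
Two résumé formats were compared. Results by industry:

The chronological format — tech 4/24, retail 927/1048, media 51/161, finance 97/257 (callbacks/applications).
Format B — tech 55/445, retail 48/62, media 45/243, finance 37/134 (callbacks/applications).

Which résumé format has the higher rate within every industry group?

Tech: the chronological format 4/24 = 16.7%, Format B 55/445 = 12.4% → the chronological format
Retail: the chronological format 927/1048 = 88.5%, Format B 48/62 = 77.4% → the chronological format
Media: the chronological format 51/161 = 31.7%, Format B 45/243 = 18.5% → the chronological format
Finance: the chronological format 97/257 = 37.7%, Format B 37/134 = 27.6% → the chronological format
The chronological format has the higher rate in all 4 groups.

the chronological format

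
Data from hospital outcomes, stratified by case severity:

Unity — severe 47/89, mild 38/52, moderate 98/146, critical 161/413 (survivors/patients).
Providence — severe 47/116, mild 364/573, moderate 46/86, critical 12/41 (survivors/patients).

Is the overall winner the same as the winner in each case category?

Severe: Unity 47/89 = 52.8%, Providence 47/116 = 40.5% → Unity
Mild: Unity 38/52 = 73.1%, Providence 364/573 = 63.5% → Unity
Moderate: Unity 98/146 = 67.1%, Providence 46/86 = 53.5% → Unity
Critical: Unity 161/413 = 39.0%, Providence 12/41 = 29.3% → Unity
Overall: Unity 344/700 = 49.1%, Providence 469/816 = 57.5% → Providence
Unity wins each case group but Providence wins overall — the comparison reverses. Unity's patients skew toward critical, which has a lower base rate.

No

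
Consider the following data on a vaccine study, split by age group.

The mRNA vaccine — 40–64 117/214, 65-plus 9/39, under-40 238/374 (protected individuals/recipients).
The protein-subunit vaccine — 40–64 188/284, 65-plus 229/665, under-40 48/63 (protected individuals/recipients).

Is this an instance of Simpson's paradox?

40–64: the mRNA vaccine 117/214 = 54.7%, the protein-subunit vaccine 188/284 = 66.2% → the protein-subunit vaccine
65-plus: the mRNA vaccine 9/39 = 23.1%, the protein-subunit vaccine 229/665 = 34.4% → the protein-subunit vaccine
Under-40: the mRNA vaccine 238/374 = 63.6%, the protein-subunit vaccine 48/63 = 76.2% → the protein-subunit vaccine
Overall: the mRNA vaccine 364/627 = 58.1%, the protein-subunit vaccine 465/1012 = 45.9% → the mRNA vaccine
The protein-subunit vaccine wins each age group but the mRNA vaccine wins overall — the comparison reverses. The protein-subunit vaccine's recipients skew toward 65-plus, which has a lower base rate.

Yes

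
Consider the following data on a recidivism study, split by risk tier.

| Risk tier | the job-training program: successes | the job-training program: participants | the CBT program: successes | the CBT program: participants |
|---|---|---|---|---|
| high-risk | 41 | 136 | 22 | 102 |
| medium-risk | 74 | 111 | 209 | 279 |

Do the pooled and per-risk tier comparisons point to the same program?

No

High-risk: the job-training program 41/136 = 30.1%, the CBT program 22/102 = 21.6% → the job-training program
Medium-risk: the job-training program 74/111 = 66.7%, the CBT program 209/279 = 74.9% → the CBT program
Overall: the job-training program 115/247 = 46.6%, the CBT program 231/381 = 60.6% → the CBT program
Neither sweeps: the job-training program wins 1 of 2 groups, the CBT program wins 1. The CBT program wins overall but not every group — no Simpson reversal.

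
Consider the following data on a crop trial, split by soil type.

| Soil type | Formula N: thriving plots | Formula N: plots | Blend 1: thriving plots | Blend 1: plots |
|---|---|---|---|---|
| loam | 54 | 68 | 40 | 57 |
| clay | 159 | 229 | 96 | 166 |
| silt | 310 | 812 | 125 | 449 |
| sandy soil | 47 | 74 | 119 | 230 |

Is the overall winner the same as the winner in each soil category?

Yes

Loam: Formula N 54/68 = 79.4%, Blend 1 40/57 = 70.2% → Formula N
Clay: Formula N 159/229 = 69.4%, Blend 1 96/166 = 57.8% → Formula N
Silt: Formula N 310/812 = 38.2%, Blend 1 125/449 = 27.8% → Formula N
Sandy soil: Formula N 47/74 = 63.5%, Blend 1 119/230 = 51.7% → Formula N
Overall: Formula N 570/1183 = 48.2%, Blend 1 380/902 = 42.1% → Formula N
Formula N wins overall and in every soil group — no reversal.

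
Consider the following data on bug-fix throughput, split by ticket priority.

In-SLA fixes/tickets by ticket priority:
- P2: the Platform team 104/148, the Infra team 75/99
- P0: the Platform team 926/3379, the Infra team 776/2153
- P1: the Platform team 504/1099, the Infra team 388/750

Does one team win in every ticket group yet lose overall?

No

P2: the Platform team 104/148 = 70.3%, the Infra team 75/99 = 75.8% → the Infra team
P0: the Platform team 926/3379 = 27.4%, the Infra team 776/2153 = 36.0% → the Infra team
P1: the Platform team 504/1099 = 45.9%, the Infra team 388/750 = 51.7% → the Infra team
Overall: the Platform team 1534/4626 = 33.2%, the Infra team 1239/3002 = 41.3% → the Infra team
The Infra team wins overall and in every ticket group — no reversal.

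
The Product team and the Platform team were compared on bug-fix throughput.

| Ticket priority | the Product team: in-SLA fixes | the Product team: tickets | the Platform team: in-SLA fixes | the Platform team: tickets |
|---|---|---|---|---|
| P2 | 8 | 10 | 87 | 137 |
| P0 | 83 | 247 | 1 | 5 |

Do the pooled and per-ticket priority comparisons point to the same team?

P2: the Product team 8/10 = 80.0%, the Platform team 87/137 = 63.5% → the Product team
P0: the Product team 83/247 = 33.6%, the Platform team 1/5 = 20.0% → the Product team
Overall: the Product team 91/257 = 35.4%, the Platform team 88/142 = 62.0% → the Platform team
The Product team wins each ticket group but the Platform team wins overall — the comparison reverses. The Product team's tickets skew toward P0, which has a lower base rate.

No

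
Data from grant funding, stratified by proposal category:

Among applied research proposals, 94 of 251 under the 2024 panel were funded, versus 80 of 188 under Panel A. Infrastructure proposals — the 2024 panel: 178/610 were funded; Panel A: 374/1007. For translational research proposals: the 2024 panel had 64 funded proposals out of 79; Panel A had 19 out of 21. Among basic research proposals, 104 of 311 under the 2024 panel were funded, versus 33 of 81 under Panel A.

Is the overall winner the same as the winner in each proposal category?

Yes

Applied research: the 2024 panel 94/251 = 37.5%, Panel A 80/188 = 42.6% → Panel A
Infrastructure: the 2024 panel 178/610 = 29.2%, Panel A 374/1007 = 37.1% → Panel A
Translational research: the 2024 panel 64/79 = 81.0%, Panel A 19/21 = 90.5% → Panel A
Basic research: the 2024 panel 104/311 = 33.4%, Panel A 33/81 = 40.7% → Panel A
Overall: the 2024 panel 440/1251 = 35.2%, Panel A 506/1297 = 39.0% → Panel A
Panel A wins overall and in every proposal group — no reversal.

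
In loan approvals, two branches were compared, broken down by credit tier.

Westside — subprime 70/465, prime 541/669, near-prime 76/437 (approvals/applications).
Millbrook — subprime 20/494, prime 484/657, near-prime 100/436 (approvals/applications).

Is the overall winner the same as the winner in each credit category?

No

Subprime: Westside 70/465 = 15.1%, Millbrook 20/494 = 4.0% → Westside
Prime: Westside 541/669 = 80.9%, Millbrook 484/657 = 73.7% → Westside
Near-prime: Westside 76/437 = 17.4%, Millbrook 100/436 = 22.9% → Millbrook
Overall: Westside 687/1571 = 43.7%, Millbrook 604/1587 = 38.1% → Westside
Neither sweeps: Westside wins 2 of 3 groups, Millbrook wins 1. Westside wins overall but not every group — no Simpson reversal.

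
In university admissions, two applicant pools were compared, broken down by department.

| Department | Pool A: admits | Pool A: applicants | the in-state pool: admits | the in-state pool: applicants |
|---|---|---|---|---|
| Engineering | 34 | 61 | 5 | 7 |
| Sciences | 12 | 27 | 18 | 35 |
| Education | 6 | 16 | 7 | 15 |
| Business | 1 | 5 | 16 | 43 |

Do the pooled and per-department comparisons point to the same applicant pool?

Engineering: Pool A 34/61 = 55.7%, the in-state pool 5/7 = 71.4% → the in-state pool
Sciences: Pool A 12/27 = 44.4%, the in-state pool 18/35 = 51.4% → the in-state pool
Education: Pool A 6/16 = 37.5%, the in-state pool 7/15 = 46.7% → the in-state pool
Business: Pool A 1/5 = 20.0%, the in-state pool 16/43 = 37.2% → the in-state pool
Overall: Pool A 53/109 = 48.6%, the in-state pool 46/100 = 46.0% → Pool A
The in-state pool wins each department group but Pool A wins overall — the comparison reverses. The in-state pool's applicants skew toward Business, which has a lower base rate.

No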